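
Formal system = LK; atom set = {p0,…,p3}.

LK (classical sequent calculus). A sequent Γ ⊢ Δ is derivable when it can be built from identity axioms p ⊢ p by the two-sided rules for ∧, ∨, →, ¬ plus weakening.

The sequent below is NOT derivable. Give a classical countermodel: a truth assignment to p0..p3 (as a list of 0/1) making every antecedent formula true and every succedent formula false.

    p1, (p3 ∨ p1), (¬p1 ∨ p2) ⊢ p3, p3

Truth-table refutation:
  v=0000: Γ:[p1=F, (p3 ∨ p1)=F, (¬p1 ∨ p2)=T] Δ:[p3=F, p3=F] refutes=False
  v=0001: Γ:[p1=F, (p3 ∨ p1)=T, (¬p1 ∨ p2)=T] Δ:[p3=T, p3=T] refutes=False
  v=0010: Γ:[p1=F, (p3 ∨ p1)=F, (¬p1 ∨ p2)=T] Δ:[p3=F, p3=F] refutes=False
  v=0011: Γ:[p1=F, (p3 ∨ p1)=T, (¬p1 ∨ p2)=T] Δ:[p3=T, p3=T] refutes=False
  v=0100: Γ:[p1=T, (p3 ∨ p1)=T, (¬p1 ∨ p2)=F] Δ:[p3=F, p3=F] refutes=False
  v=0101: Γ:[p1=T, (p3 ∨ p1)=T, (¬p1 ∨ p2)=F] Δ:[p3=T, p3=T] refutes=False
  v=0110: Γ:[p1=T, (p3 ∨ p1)=T, (¬p1 ∨ p2)=T] Δ:[p3=F, p3=F] refutes=True  ← countermodel

Result: [0, 1, 1, 0]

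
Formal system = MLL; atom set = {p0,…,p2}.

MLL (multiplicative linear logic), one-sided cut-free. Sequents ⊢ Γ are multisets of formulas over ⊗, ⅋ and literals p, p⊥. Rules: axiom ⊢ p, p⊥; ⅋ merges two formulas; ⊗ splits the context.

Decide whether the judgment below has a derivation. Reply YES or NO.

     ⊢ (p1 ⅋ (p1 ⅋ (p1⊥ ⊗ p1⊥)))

Derivation (root first):
[⅋]  ⊢ (p1 ⅋ (p1 ⅋ (p1⊥ ⊗ p1⊥)))
  [⅋]  ⊢ p1, (p1 ⅋ (p1⊥ ⊗ p1⊥))
    [⊗]  ⊢ p1, p1, (p1⊥ ⊗ p1⊥)
      [Ax]  ⊢ p1, p1⊥
      [Ax]  ⊢ p1, p1⊥

Result: YES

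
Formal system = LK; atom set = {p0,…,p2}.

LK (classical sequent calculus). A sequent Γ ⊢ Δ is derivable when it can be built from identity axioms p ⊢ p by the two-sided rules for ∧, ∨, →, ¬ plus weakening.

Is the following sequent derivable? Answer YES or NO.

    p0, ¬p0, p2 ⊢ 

Derivation trace:
[WL] p0, ¬p0, p2 ⊢ 
  [¬L] p0, ¬p0 ⊢ 
    [Ax] p0 ⊢ p0

Result: YES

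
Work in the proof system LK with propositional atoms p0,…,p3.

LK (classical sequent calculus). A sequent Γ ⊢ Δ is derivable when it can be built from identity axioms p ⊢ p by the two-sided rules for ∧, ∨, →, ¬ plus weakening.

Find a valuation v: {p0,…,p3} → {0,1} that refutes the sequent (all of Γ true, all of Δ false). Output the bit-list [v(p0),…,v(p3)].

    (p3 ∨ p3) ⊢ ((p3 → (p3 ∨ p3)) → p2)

Truth-table refutation:
  v=0000: Γ:[(p3 ∨ p3)=F] Δ:[((p3 → (p3 ∨ p3)) → p2)=F] refutes=False
  v=0001: Γ:[(p3 ∨ p3)=T] Δ:[((p3 → (p3 ∨ p3)) → p2)=F] refutes=True  ← countermodel

Result: [0, 0, 0, 1]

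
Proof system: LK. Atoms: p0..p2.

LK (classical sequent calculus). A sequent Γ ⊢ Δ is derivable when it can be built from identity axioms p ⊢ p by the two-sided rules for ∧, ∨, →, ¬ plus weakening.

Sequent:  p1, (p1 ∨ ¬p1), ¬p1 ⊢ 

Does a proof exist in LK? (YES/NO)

Proof tree:
[¬L] p1, (p1 ∨ ¬p1), ¬p1 ⊢ 
  [∨L] p1, (p1 ∨ ¬p1) ⊢ p1
    [Ax] p1 ⊢ p1
    [¬L] p1, ¬p1 ⊢ 
      [Ax] p1 ⊢ p1

Result: YES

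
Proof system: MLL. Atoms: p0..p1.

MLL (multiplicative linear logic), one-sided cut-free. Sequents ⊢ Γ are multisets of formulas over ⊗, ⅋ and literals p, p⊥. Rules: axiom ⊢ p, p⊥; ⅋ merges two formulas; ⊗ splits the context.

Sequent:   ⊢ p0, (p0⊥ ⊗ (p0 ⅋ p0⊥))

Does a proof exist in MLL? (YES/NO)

Proof tree:
[⊗]  ⊢ p0, (p0⊥ ⊗ (p0 ⅋ p0⊥))
  [Ax]  ⊢ p0, p0⊥
  [⅋]  ⊢ (p0 ⅋ p0⊥)
    [Ax]  ⊢ p0, p0⊥

Result: YES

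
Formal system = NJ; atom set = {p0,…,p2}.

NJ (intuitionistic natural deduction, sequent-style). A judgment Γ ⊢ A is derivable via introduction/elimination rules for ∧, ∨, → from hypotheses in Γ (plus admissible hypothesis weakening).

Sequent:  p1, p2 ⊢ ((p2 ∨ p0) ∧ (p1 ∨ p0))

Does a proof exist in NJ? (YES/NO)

Derivation trace:
[∧I] p1, p2 ⊢ ((p2 ∨ p0) ∧ (p1 ∨ p0))
  [∨I₁] p2 ⊢ (p2 ∨ p0)
    [Ax] p2 ⊢ p2
  [∨I₁] p1 ⊢ (p1 ∨ p0)
    [Ax] p1 ⊢ p1

Result: YES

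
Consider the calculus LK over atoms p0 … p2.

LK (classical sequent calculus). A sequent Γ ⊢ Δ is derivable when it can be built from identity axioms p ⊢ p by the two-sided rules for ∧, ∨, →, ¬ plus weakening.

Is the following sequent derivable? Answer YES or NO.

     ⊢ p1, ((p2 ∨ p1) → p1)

Enumerate valuations to refute Γ ⊢ Δ:
  v=000: Γ:[] Δ:[p1=F, ((p2 ∨ p1) → p1)=T] refutes=False
  v=001: Γ:[] Δ:[p1=F, ((p2 ∨ p1) → p1)=F] refutes=True  ← countermodel

Result: NO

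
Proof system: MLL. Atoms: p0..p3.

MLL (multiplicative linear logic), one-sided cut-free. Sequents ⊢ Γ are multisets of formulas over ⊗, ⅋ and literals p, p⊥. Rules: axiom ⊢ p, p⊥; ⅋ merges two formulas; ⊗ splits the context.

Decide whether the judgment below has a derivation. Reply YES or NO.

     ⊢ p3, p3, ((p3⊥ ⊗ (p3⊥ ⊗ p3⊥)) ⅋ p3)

Proof tree:
[⅋]  ⊢ p3, p3, ((p3⊥ ⊗ (p3⊥ ⊗ p3⊥)) ⅋ p3)
  [⊗]  ⊢ p3, p3, p3, (p3⊥ ⊗ (p3⊥ ⊗ p3⊥))
    [Ax]  ⊢ p3, p3⊥
    [⊗]  ⊢ p3, p3, (p3⊥ ⊗ p3⊥)
      [Ax]  ⊢ p3, p3⊥
      [Ax]  ⊢ p3, p3⊥

Result: YES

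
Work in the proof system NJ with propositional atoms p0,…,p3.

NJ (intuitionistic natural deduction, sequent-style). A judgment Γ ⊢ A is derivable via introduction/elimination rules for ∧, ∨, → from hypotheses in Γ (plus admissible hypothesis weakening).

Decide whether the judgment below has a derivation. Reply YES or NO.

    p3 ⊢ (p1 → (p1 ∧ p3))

Derivation (root first):
[→I] p3 ⊢ (p1 → (p1 ∧ p3))
  [∧I] p1, p3 ⊢ (p1 ∧ p3)
    [Ax] p1 ⊢ p1
    [→E] p3 ⊢ p3
      [→I]  ⊢ (p3 → p3)
        [Ax] p3 ⊢ p3
      [Ax] p3 ⊢ p3

Result: YES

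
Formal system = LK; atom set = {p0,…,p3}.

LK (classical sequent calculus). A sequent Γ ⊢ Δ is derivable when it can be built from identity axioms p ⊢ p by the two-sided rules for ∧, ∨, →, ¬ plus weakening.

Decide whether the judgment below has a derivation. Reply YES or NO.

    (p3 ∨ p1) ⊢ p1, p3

Derivation (root first):
[∨L] (p3 ∨ p1) ⊢ p1, p3
  [WR] p3 ⊢ p3, p3
    [Ax] p3 ⊢ p3
  [Ax] p1 ⊢ p1

Result: YES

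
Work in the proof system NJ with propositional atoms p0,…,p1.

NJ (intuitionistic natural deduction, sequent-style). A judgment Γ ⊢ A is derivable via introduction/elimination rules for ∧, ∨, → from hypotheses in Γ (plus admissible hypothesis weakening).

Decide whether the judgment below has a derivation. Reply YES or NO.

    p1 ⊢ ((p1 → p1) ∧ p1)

Proof tree:
[∧I] p1 ⊢ ((p1 → p1) ∧ p1)
  [→I]  ⊢ (p1 → p1)
    [Ax] p1 ⊢ p1
  [Ax] p1 ⊢ p1

Result: YES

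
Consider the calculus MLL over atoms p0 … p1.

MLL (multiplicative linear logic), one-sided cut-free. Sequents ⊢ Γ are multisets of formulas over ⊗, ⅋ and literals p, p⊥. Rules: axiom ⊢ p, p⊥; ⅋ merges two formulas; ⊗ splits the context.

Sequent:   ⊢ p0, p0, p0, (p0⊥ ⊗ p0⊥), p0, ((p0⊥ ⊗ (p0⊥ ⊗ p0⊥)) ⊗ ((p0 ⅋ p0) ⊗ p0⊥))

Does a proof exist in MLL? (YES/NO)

Proof tree:
[⊗]  ⊢ p0, p0, p0, (p0⊥ ⊗ p0⊥), p0, ((p0⊥ ⊗ (p0⊥ ⊗ p0⊥)) ⊗ ((p0 ⅋ p0) ⊗ p0⊥))
  [⊗]  ⊢ p0, p0, p0, (p0⊥ ⊗ (p0⊥ ⊗ p0⊥))
    [Ax]  ⊢ p0, p0⊥
    [⊗]  ⊢ p0, p0, (p0⊥ ⊗ p0⊥)
      [Ax]  ⊢ p0, p0⊥
      [Ax]  ⊢ p0, p0⊥
  [⊗]  ⊢ (p0⊥ ⊗ p0⊥), p0, ((p0 ⅋ p0) ⊗ p0⊥)
    [⅋]  ⊢ (p0⊥ ⊗ p0⊥), (p0 ⅋ p0)
      [⊗]  ⊢ p0, p0, (p0⊥ ⊗ p0⊥)
        [Ax]  ⊢ p0, p0⊥
        [Ax]  ⊢ p0, p0⊥
    [Ax]  ⊢ p0, p0⊥

Result: YES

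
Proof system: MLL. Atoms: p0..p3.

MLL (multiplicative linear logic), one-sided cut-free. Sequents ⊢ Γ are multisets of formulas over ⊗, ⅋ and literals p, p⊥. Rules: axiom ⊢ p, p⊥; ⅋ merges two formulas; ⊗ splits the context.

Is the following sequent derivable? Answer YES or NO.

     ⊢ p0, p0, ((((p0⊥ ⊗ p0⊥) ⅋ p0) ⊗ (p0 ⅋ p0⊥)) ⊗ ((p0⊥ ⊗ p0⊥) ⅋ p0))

Derivation (root first):
[⊗]  ⊢ p0, p0, ((((p0⊥ ⊗ p0⊥) ⅋ p0) ⊗ (p0 ⅋ p0⊥)) ⊗ ((p0⊥ ⊗ p0⊥) ⅋ p0))
  [⊗]  ⊢ p0, (((p0⊥ ⊗ p0⊥) ⅋ p0) ⊗ (p0 ⅋ p0⊥))
    [⅋]  ⊢ p0, ((p0⊥ ⊗ p0⊥) ⅋ p0)
      [⊗]  ⊢ p0, p0, (p0⊥ ⊗ p0⊥)
        [Ax]  ⊢ p0, p0⊥
        [Ax]  ⊢ p0, p0⊥
    [⅋]  ⊢ (p0 ⅋ p0⊥)
      [Ax]  ⊢ p0, p0⊥
  [⅋]  ⊢ p0, ((p0⊥ ⊗ p0⊥) ⅋ p0)
    [⊗]  ⊢ p0, p0, (p0⊥ ⊗ p0⊥)
      [Ax]  ⊢ p0, p0⊥
      [Ax]  ⊢ p0, p0⊥

Result: YES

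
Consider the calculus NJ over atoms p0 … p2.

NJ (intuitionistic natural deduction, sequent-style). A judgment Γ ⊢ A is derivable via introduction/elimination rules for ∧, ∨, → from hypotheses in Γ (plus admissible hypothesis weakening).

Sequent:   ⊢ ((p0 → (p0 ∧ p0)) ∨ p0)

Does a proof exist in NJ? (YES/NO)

Derivation trace:
[∨I₁]  ⊢ ((p0 → (p0 ∧ p0)) ∨ p0)
  [→I]  ⊢ (p0 → (p0 ∧ p0))
    [∧I] p0 ⊢ (p0 ∧ p0)
      [Ax] p0 ⊢ p0
      [Ax] p0 ⊢ p0

Result: YES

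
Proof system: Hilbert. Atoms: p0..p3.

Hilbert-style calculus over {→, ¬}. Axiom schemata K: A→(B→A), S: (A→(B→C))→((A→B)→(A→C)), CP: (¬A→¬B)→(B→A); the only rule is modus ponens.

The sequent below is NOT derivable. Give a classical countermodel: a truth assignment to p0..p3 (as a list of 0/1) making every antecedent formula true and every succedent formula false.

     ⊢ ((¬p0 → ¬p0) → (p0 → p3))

Search for a countermodel by truth-table:
  v=0000: Γ:[] Δ:[((¬p0 → ¬p0) → (p0 → p3))=T] refutes=False
  v=0001: Γ:[] Δ:[((¬p0 → ¬p0) → (p0 → p3))=T] refutes=False
  v=0010: Γ:[] Δ:[((¬p0 → ¬p0) → (p0 → p3))=T] refutes=False
  v=0011: Γ:[] Δ:[((¬p0 → ¬p0) → (p0 → p3))=T] refutes=False
  v=0100: Γ:[] Δ:[((¬p0 → ¬p0) → (p0 → p3))=T] refutes=False
  v=0101: Γ:[] Δ:[((¬p0 → ¬p0) → (p0 → p3))=T] refutes=False
  v=0110: Γ:[] Δ:[((¬p0 → ¬p0) → (p0 → p3))=T] refutes=False
  v=0111: Γ:[] Δ:[((¬p0 → ¬p0) → (p0 → p3))=T] refutes=False
  v=1000: Γ:[] Δ:[((¬p0 → ¬p0) → (p0 → p3))=F] refutes=True  ← countermodel

Result: [1, 0, 0, 0]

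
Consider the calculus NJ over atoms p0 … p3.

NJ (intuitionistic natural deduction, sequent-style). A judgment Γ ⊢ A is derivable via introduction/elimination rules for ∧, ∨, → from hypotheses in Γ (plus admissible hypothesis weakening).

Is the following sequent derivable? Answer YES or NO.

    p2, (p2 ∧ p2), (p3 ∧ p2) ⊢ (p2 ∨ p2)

Proof tree:
[Wk] p2, (p2 ∧ p2), (p3 ∧ p2) ⊢ (p2 ∨ p2)
  [Wk] p2, (p2 ∧ p2) ⊢ (p2 ∨ p2)
    [∨I₂] p2 ⊢ (p2 ∨ p2)
      [Ax] p2 ⊢ p2

Result: YES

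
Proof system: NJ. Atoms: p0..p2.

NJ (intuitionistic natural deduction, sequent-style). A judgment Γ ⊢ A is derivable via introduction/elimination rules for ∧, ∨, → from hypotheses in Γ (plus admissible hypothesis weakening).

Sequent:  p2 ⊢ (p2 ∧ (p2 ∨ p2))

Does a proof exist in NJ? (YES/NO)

Proof tree:
[∧I] p2 ⊢ (p2 ∧ (p2 ∨ p2))
  [Ax] p2 ⊢ p2
  [∨I₁] p2 ⊢ (p2 ∨ p2)
    [Ax] p2 ⊢ p2

Result: YES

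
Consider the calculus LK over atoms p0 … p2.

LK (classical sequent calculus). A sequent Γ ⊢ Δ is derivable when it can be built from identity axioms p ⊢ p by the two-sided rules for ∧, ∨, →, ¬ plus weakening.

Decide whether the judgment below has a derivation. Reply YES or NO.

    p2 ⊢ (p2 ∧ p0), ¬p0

Derivation trace:
[¬R] p2 ⊢ (p2 ∧ p0), ¬p0
  [∧R] p2, p0 ⊢ (p2 ∧ p0)
    [Ax] p2 ⊢ p2
    [Ax] p0 ⊢ p0

Result: YES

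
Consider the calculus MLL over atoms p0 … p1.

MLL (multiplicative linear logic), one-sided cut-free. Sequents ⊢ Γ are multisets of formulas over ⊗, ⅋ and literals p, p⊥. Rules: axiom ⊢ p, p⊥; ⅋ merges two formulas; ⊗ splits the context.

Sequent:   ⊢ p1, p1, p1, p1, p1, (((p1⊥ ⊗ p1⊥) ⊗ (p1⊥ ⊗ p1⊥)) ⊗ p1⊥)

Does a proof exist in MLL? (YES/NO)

Derivation trace:
[⊗]  ⊢ p1, p1, p1, p1, p1, (((p1⊥ ⊗ p1⊥) ⊗ (p1⊥ ⊗ p1⊥)) ⊗ p1⊥)
  [⊗]  ⊢ p1, p1, p1, p1, ((p1⊥ ⊗ p1⊥) ⊗ (p1⊥ ⊗ p1⊥))
    [⊗]  ⊢ p1, p1, (p1⊥ ⊗ p1⊥)
      [Ax]  ⊢ p1, p1⊥
      [Ax]  ⊢ p1, p1⊥
    [⊗]  ⊢ p1, p1, (p1⊥ ⊗ p1⊥)
      [Ax]  ⊢ p1, p1⊥
      [Ax]  ⊢ p1, p1⊥
  [Ax]  ⊢ p1, p1⊥

Result: YES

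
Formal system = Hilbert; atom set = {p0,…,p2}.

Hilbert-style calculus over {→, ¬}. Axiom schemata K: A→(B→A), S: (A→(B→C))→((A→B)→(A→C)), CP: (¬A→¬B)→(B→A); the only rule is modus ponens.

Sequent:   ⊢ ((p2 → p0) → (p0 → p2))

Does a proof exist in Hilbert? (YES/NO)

Search for a countermodel by truth-table:
  v=000: Γ:[] Δ:[((p2 → p0) → (p0 → p2))=T] refutes=False
  v=001: Γ:[] Δ:[((p2 → p0) → (p0 → p2))=T] refutes=False
  v=010: Γ:[] Δ:[((p2 → p0) → (p0 → p2))=T] refutes=False
  v=011: Γ:[] Δ:[((p2 → p0) → (p0 → p2))=T] refutes=False
  v=100: Γ:[] Δ:[((p2 → p0) → (p0 → p2))=F] refutes=True  ← countermodel

Result: NO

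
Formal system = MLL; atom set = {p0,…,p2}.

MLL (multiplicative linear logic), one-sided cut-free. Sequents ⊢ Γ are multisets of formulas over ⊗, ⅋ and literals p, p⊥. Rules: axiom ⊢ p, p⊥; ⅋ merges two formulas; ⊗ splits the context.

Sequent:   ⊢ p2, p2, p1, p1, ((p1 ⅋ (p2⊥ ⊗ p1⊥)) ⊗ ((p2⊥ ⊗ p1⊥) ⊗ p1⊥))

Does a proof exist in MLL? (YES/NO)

Derivation (root first):
[⊗]  ⊢ p2, p2, p1, p1, ((p1 ⅋ (p2⊥ ⊗ p1⊥)) ⊗ ((p2⊥ ⊗ p1⊥) ⊗ p1⊥))
  [⅋]  ⊢ p2, (p1 ⅋ (p2⊥ ⊗ p1⊥))
    [⊗]  ⊢ p2, p1, (p2⊥ ⊗ p1⊥)
      [Ax]  ⊢ p2, p2⊥
      [Ax]  ⊢ p1, p1⊥
  [⊗]  ⊢ p2, p1, p1, ((p2⊥ ⊗ p1⊥) ⊗ p1⊥)
    [⊗]  ⊢ p2, p1, (p2⊥ ⊗ p1⊥)
      [Ax]  ⊢ p2, p2⊥
      [Ax]  ⊢ p1, p1⊥
    [Ax]  ⊢ p1, p1⊥

Result: YES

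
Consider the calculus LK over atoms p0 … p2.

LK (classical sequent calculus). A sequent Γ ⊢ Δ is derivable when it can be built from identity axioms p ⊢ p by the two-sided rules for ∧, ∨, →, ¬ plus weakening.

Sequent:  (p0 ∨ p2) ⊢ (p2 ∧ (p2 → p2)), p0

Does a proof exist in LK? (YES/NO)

Derivation (root first):
[∨L] (p0 ∨ p2) ⊢ (p2 ∧ (p2 → p2)), p0
  [Ax] p0 ⊢ p0
  [∧R] p2 ⊢ (p2 ∧ (p2 → p2))
    [Ax] p2 ⊢ p2
    [→R]  ⊢ (p2 → p2)
      [Ax] p2 ⊢ p2

Result: YES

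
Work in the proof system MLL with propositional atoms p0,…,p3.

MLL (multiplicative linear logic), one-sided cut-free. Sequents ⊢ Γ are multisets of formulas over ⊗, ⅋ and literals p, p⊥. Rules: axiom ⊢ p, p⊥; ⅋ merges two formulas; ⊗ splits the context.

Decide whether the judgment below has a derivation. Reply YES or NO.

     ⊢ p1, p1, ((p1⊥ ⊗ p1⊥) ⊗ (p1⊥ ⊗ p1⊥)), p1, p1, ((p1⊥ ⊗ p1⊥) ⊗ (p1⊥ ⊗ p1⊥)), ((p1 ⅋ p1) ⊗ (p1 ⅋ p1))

Proof tree:
[⊗]  ⊢ p1, p1, ((p1⊥ ⊗ p1⊥) ⊗ (p1⊥ ⊗ p1⊥)), p1, p1, ((p1⊥ ⊗ p1⊥) ⊗ (p1⊥ ⊗ p1⊥)), ((p1 ⅋ p1) ⊗ (p1 ⅋ p1))
  [⅋]  ⊢ p1, p1, ((p1⊥ ⊗ p1⊥) ⊗ (p1⊥ ⊗ p1⊥)), (p1 ⅋ p1)
    [⊗]  ⊢ p1, p1, p1, p1, ((p1⊥ ⊗ p1⊥) ⊗ (p1⊥ ⊗ p1⊥))
      [⊗]  ⊢ p1, p1, (p1⊥ ⊗ p1⊥)
        [Ax]  ⊢ p1, p1⊥
        [Ax]  ⊢ p1, p1⊥
      [⊗]  ⊢ p1, p1, (p1⊥ ⊗ p1⊥)
        [Ax]  ⊢ p1, p1⊥
        [Ax]  ⊢ p1, p1⊥
  [⅋]  ⊢ p1, p1, ((p1⊥ ⊗ p1⊥) ⊗ (p1⊥ ⊗ p1⊥)), (p1 ⅋ p1)
    [⊗]  ⊢ p1, p1, p1, p1, ((p1⊥ ⊗ p1⊥) ⊗ (p1⊥ ⊗ p1⊥))
      [⊗]  ⊢ p1, p1, (p1⊥ ⊗ p1⊥)
        [Ax]  ⊢ p1, p1⊥
        [Ax]  ⊢ p1, p1⊥
      [⊗]  ⊢ p1, p1, (p1⊥ ⊗ p1⊥)
        [Ax]  ⊢ p1, p1⊥
        [Ax]  ⊢ p1, p1⊥

Result: YES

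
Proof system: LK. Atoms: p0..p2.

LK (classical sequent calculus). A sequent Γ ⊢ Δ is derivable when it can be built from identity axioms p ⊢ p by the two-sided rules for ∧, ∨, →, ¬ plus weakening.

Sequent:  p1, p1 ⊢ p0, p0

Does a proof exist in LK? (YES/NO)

Truth-table refutation:
  v=000: Γ:[p1=F, p1=F] Δ:[p0=F, p0=F] refutes=False
  v=001: Γ:[p1=F, p1=F] Δ:[p0=F, p0=F] refutes=False
  v=010: Γ:[p1=T, p1=T] Δ:[p0=F, p0=F] refutes=True  ← countermodel

Result: NO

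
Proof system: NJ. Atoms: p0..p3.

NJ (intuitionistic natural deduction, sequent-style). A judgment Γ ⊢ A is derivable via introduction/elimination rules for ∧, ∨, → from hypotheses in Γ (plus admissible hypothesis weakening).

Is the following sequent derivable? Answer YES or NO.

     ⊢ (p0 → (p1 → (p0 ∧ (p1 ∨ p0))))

Derivation trace:
[→I]  ⊢ (p0 → (p1 → (p0 ∧ (p1 ∨ p0))))
  [→I] p0 ⊢ (p1 → (p0 ∧ (p1 ∨ p0)))
    [∧I] p1, p0 ⊢ (p0 ∧ (p1 ∨ p0))
      [Ax] p0 ⊢ p0
      [∨I₁] p1 ⊢ (p1 ∨ p0)
        [Ax] p1 ⊢ p1

Result: YES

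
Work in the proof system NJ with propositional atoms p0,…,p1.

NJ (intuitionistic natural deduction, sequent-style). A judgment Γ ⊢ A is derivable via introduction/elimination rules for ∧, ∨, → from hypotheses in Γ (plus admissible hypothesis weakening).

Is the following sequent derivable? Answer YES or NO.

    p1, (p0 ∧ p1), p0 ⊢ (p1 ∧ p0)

Derivation trace:
[∧I] p1, (p0 ∧ p1), p0 ⊢ (p1 ∧ p0)
  [Wk] p1, (p0 ∧ p1) ⊢ p1
    [Ax] p1 ⊢ p1
  [Ax] p0 ⊢ p0

Result: YES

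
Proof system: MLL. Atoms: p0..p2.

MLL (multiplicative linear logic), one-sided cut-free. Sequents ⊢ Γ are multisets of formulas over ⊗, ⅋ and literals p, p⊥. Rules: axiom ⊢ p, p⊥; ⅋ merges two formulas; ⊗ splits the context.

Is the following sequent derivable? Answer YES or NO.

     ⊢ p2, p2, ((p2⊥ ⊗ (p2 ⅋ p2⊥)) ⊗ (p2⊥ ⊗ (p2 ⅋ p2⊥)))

Derivation (root first):
[⊗]  ⊢ p2, p2, ((p2⊥ ⊗ (p2 ⅋ p2⊥)) ⊗ (p2⊥ ⊗ (p2 ⅋ p2⊥)))
  [⊗]  ⊢ p2, (p2⊥ ⊗ (p2 ⅋ p2⊥))
    [Ax]  ⊢ p2, p2⊥
    [⅋]  ⊢ (p2 ⅋ p2⊥)
      [Ax]  ⊢ p2, p2⊥
  [⊗]  ⊢ p2, (p2⊥ ⊗ (p2 ⅋ p2⊥))
    [Ax]  ⊢ p2, p2⊥
    [⅋]  ⊢ (p2 ⅋ p2⊥)
      [Ax]  ⊢ p2, p2⊥

Result: YES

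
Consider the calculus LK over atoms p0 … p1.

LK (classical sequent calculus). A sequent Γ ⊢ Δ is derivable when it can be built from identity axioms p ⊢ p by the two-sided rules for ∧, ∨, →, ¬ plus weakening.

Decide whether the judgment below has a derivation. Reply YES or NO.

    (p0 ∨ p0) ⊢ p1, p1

Enumerate valuations to refute Γ ⊢ Δ:
  v=00: Γ:[(p0 ∨ p0)=F] Δ:[p1=F, p1=F] refutes=False
  v=01: Γ:[(p0 ∨ p0)=F] Δ:[p1=T, p1=T] refutes=False
  v=10: Γ:[(p0 ∨ p0)=T] Δ:[p1=F, p1=F] refutes=True  ← countermodel

Result: NO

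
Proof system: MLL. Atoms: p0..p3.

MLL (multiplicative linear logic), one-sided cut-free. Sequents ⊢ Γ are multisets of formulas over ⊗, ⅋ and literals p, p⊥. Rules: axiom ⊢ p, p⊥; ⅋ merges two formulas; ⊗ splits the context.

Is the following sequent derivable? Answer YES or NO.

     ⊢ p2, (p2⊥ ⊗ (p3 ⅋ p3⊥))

Proof tree:
[⊗]  ⊢ p2, (p2⊥ ⊗ (p3 ⅋ p3⊥))
  [Ax]  ⊢ p2, p2⊥
  [⅋]  ⊢ (p3 ⅋ p3⊥)
    [Ax]  ⊢ p3, p3⊥

Result: YES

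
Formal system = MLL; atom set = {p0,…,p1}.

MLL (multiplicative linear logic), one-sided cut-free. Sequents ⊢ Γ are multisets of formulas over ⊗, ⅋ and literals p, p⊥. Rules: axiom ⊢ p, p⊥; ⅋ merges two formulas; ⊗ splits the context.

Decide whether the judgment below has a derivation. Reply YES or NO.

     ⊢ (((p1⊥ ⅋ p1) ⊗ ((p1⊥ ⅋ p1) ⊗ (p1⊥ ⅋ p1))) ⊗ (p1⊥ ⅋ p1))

Proof tree:
[⊗]  ⊢ (((p1⊥ ⅋ p1) ⊗ ((p1⊥ ⅋ p1) ⊗ (p1⊥ ⅋ p1))) ⊗ (p1⊥ ⅋ p1))
  [⊗]  ⊢ ((p1⊥ ⅋ p1) ⊗ ((p1⊥ ⅋ p1) ⊗ (p1⊥ ⅋ p1)))
    [⅋]  ⊢ (p1⊥ ⅋ p1)
      [Ax]  ⊢ p1, p1⊥
    [⊗]  ⊢ ((p1⊥ ⅋ p1) ⊗ (p1⊥ ⅋ p1))
      [⅋]  ⊢ (p1⊥ ⅋ p1)
        [Ax]  ⊢ p1, p1⊥
      [⅋]  ⊢ (p1⊥ ⅋ p1)
        [Ax]  ⊢ p1, p1⊥
  [⅋]  ⊢ (p1⊥ ⅋ p1)
    [Ax]  ⊢ p1, p1⊥

Result: YES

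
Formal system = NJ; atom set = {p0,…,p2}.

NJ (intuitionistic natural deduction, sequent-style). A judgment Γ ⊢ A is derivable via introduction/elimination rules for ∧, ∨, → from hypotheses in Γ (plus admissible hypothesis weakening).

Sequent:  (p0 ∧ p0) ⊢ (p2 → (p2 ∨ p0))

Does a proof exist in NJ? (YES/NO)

Derivation (root first):
[→I] (p0 ∧ p0) ⊢ (p2 → (p2 ∨ p0))
  [Wk] p2, (p0 ∧ p0) ⊢ (p2 ∨ p0)
    [∨I₁] p2 ⊢ (p2 ∨ p0)
      [Ax] p2 ⊢ p2

Result: YES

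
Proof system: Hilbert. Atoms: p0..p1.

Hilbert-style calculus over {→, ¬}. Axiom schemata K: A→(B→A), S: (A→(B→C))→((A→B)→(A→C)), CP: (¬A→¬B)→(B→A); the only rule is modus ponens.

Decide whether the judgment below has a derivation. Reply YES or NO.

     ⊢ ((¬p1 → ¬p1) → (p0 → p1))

Enumerate valuations to refute Γ ⊢ Δ:
  v=00: Γ:[] Δ:[((¬p1 → ¬p1) → (p0 → p1))=T] refutes=False
  v=01: Γ:[] Δ:[((¬p1 → ¬p1) → (p0 → p1))=T] refutes=False
  v=10: Γ:[] Δ:[((¬p1 → ¬p1) → (p0 → p1))=F] refutes=True  ← countermodel

Result: NO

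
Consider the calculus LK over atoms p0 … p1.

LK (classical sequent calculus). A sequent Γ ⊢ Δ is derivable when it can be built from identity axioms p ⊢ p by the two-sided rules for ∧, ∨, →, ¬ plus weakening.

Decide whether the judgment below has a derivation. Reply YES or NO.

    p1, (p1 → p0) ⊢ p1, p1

Proof tree:
[WR] p1, (p1 → p0) ⊢ p1, p1
  [→L] p1, (p1 → p0) ⊢ p1
    [Ax] p1 ⊢ p1
    [WL] p1, p0 ⊢ p1
      [Ax] p1 ⊢ p1

Result: YES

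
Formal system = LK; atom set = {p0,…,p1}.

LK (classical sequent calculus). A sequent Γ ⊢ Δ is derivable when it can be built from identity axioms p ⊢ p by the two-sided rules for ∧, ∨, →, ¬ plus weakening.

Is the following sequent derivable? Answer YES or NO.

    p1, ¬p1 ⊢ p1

Derivation trace:
[WR] p1, ¬p1 ⊢ p1
  [¬L] p1, ¬p1 ⊢ 
    [Ax] p1 ⊢ p1

Result: YES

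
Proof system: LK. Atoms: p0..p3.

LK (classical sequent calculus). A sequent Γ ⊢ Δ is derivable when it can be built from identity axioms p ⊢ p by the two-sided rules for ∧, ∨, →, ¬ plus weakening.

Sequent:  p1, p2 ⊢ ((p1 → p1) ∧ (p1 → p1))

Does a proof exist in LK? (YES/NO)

Derivation (root first):
[∧R] p1, p2 ⊢ ((p1 → p1) ∧ (p1 → p1))
  [→R] p1, p2 ⊢ (p1 → p1)
    [WL] p1, p2, p1 ⊢ p1
      [WL] p1, p2 ⊢ p1
        [Ax] p1 ⊢ p1
  [→R] p1, p2 ⊢ (p1 → p1)
    [WL] p1, p2, p1 ⊢ p1
      [WL] p1, p2 ⊢ p1
        [Ax] p1 ⊢ p1

Result: YES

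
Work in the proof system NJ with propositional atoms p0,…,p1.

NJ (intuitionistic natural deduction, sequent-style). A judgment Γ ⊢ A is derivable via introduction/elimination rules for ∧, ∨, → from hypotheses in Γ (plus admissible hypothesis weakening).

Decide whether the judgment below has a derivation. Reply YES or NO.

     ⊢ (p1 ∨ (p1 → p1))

Derivation trace:
[∨I₂]  ⊢ (p1 ∨ (p1 → p1))
  [→I]  ⊢ (p1 → p1)
    [Ax] p1 ⊢ p1

Result: YES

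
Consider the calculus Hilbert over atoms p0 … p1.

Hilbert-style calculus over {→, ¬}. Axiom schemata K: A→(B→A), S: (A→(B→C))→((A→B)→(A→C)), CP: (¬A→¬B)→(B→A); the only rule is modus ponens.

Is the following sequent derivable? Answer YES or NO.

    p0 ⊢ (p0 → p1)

Enumerate valuations to refute Γ ⊢ Δ:
  v=00: Γ:[p0=F] Δ:[(p0 → p1)=T] refutes=False
  v=01: Γ:[p0=F] Δ:[(p0 → p1)=T] refutes=False
  v=10: Γ:[p0=T] Δ:[(p0 → p1)=F] refutes=True  ← countermodel

Result: NO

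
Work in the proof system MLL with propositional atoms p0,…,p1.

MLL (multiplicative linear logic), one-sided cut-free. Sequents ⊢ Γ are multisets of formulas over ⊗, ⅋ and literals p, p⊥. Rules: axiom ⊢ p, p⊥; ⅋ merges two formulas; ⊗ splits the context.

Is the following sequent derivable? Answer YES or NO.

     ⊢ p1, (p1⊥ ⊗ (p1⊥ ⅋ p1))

Derivation trace:
[⊗]  ⊢ p1, (p1⊥ ⊗ (p1⊥ ⅋ p1))
  [Ax]  ⊢ p1, p1⊥
  [⅋]  ⊢ (p1⊥ ⅋ p1)
    [Ax]  ⊢ p1, p1⊥

Result: YES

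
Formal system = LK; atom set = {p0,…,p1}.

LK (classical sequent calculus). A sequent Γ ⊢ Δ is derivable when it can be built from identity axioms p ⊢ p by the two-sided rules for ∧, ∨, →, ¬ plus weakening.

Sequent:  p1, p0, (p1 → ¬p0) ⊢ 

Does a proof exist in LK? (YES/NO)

Derivation (root first):
[→L] p1, p0, (p1 → ¬p0) ⊢ 
  [Ax] p1 ⊢ p1
  [¬L] p0, ¬p0 ⊢ 
    [Ax] p0 ⊢ p0

Result: YES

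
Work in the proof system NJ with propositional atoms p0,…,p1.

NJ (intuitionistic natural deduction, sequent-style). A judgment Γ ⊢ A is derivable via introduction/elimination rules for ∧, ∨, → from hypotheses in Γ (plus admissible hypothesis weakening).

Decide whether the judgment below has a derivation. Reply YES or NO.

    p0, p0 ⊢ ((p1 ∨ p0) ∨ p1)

Derivation trace:
[∨I₁] p0, p0 ⊢ ((p1 ∨ p0) ∨ p1)
  [∨I₂] p0, p0 ⊢ (p1 ∨ p0)
    [Wk] p0, p0 ⊢ p0
      [Ax] p0 ⊢ p0

Result: YES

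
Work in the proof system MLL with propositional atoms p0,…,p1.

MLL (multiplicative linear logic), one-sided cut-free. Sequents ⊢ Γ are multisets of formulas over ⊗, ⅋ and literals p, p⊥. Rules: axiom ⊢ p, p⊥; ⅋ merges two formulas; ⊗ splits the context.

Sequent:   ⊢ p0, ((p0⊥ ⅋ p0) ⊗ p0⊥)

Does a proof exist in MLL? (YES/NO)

Derivation (root first):
[⊗]  ⊢ p0, ((p0⊥ ⅋ p0) ⊗ p0⊥)
  [⅋]  ⊢ (p0⊥ ⅋ p0)
    [Ax]  ⊢ p0, p0⊥
  [Ax]  ⊢ p0, p0⊥

Result: YES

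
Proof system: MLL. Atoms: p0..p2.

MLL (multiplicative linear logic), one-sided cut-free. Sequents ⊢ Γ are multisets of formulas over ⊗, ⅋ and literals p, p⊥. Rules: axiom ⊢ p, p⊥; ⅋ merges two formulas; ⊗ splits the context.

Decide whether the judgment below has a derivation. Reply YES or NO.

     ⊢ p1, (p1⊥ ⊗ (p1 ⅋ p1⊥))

Derivation (root first):
[⊗]  ⊢ p1, (p1⊥ ⊗ (p1 ⅋ p1⊥))
  [Ax]  ⊢ p1, p1⊥
  [⅋]  ⊢ (p1 ⅋ p1⊥)
    [Ax]  ⊢ p1, p1⊥

Result: YES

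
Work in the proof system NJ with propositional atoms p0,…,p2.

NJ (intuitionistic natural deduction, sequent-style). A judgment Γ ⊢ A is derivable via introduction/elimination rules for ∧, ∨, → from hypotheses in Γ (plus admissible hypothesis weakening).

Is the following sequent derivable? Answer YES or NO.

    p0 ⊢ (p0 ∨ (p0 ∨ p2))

Derivation (root first):
[∨I₂] p0 ⊢ (p0 ∨ (p0 ∨ p2))
  [∨I₁] p0 ⊢ (p0 ∨ p2)
    [Ax] p0 ⊢ p0

Result: YES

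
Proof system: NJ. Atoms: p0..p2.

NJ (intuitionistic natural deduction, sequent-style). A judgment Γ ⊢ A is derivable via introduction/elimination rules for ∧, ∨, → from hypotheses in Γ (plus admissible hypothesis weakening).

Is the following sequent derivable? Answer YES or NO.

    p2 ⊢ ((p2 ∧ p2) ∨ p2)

Proof tree:
[∨I₁] p2 ⊢ ((p2 ∧ p2) ∨ p2)
  [∧I] p2 ⊢ (p2 ∧ p2)
    [Ax] p2 ⊢ p2
    [Ax] p2 ⊢ p2

Result: YES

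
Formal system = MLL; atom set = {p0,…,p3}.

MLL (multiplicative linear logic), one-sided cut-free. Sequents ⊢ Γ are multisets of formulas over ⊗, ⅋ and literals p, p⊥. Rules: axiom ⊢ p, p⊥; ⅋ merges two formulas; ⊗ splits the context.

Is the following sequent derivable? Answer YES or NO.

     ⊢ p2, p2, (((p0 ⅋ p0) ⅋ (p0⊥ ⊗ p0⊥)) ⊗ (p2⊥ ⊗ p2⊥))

Proof tree:
[⊗]  ⊢ p2, p2, (((p0 ⅋ p0) ⅋ (p0⊥ ⊗ p0⊥)) ⊗ (p2⊥ ⊗ p2⊥))
  [⅋]  ⊢ ((p0 ⅋ p0) ⅋ (p0⊥ ⊗ p0⊥))
    [⅋]  ⊢ (p0⊥ ⊗ p0⊥), (p0 ⅋ p0)
      [⊗]  ⊢ p0, p0, (p0⊥ ⊗ p0⊥)
        [Ax]  ⊢ p0, p0⊥
        [Ax]  ⊢ p0, p0⊥
  [⊗]  ⊢ p2, p2, (p2⊥ ⊗ p2⊥)
    [Ax]  ⊢ p2, p2⊥
    [Ax]  ⊢ p2, p2⊥

Result: YES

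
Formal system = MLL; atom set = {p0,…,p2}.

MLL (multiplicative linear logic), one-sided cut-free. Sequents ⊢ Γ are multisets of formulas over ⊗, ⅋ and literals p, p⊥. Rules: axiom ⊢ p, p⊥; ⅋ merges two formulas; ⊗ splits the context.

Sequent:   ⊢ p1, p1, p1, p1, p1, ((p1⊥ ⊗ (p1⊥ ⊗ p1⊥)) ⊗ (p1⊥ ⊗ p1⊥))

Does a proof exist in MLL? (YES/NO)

Derivation (root first):
[⊗]  ⊢ p1, p1, p1, p1, p1, ((p1⊥ ⊗ (p1⊥ ⊗ p1⊥)) ⊗ (p1⊥ ⊗ p1⊥))
  [⊗]  ⊢ p1, p1, p1, (p1⊥ ⊗ (p1⊥ ⊗ p1⊥))
    [Ax]  ⊢ p1, p1⊥
    [⊗]  ⊢ p1, p1, (p1⊥ ⊗ p1⊥)
      [Ax]  ⊢ p1, p1⊥
      [Ax]  ⊢ p1, p1⊥
  [⊗]  ⊢ p1, p1, (p1⊥ ⊗ p1⊥)
    [Ax]  ⊢ p1, p1⊥
    [Ax]  ⊢ p1, p1⊥

Result: YES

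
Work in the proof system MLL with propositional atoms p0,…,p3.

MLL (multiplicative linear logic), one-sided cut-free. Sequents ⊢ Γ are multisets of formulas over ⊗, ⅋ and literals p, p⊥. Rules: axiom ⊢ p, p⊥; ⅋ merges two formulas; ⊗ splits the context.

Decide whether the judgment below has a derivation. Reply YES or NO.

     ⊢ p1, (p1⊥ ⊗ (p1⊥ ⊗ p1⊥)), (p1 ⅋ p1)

Derivation (root first):
[⅋]  ⊢ p1, (p1⊥ ⊗ (p1⊥ ⊗ p1⊥)), (p1 ⅋ p1)
  [⊗]  ⊢ p1, p1, p1, (p1⊥ ⊗ (p1⊥ ⊗ p1⊥))
    [Ax]  ⊢ p1, p1⊥
    [⊗]  ⊢ p1, p1, (p1⊥ ⊗ p1⊥)
      [Ax]  ⊢ p1, p1⊥
      [Ax]  ⊢ p1, p1⊥

Result: YES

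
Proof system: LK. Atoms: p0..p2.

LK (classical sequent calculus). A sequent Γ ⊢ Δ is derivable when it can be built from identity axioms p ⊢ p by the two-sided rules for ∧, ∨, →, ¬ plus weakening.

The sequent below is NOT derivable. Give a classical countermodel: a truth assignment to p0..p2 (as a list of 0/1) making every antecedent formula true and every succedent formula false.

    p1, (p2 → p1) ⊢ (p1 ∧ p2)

Truth-table refutation:
  v=000: Γ:[p1=F, (p2 → p1)=T] Δ:[(p1 ∧ p2)=F] refutes=False
  v=001: Γ:[p1=F, (p2 → p1)=F] Δ:[(p1 ∧ p2)=F] refutes=False
  v=010: Γ:[p1=T, (p2 → p1)=T] Δ:[(p1 ∧ p2)=F] refutes=True  ← countermodel

Result: [0, 1, 0]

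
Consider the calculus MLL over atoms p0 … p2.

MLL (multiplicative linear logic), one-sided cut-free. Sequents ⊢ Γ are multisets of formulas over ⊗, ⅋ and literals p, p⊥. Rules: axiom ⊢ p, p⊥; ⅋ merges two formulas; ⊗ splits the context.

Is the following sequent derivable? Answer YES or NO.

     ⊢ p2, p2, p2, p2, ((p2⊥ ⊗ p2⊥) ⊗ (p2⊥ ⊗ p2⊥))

Derivation (root first):
[⊗]  ⊢ p2, p2, p2, p2, ((p2⊥ ⊗ p2⊥) ⊗ (p2⊥ ⊗ p2⊥))
  [⊗]  ⊢ p2, p2, (p2⊥ ⊗ p2⊥)
    [Ax]  ⊢ p2, p2⊥
    [Ax]  ⊢ p2, p2⊥
  [⊗]  ⊢ p2, p2, (p2⊥ ⊗ p2⊥)
    [Ax]  ⊢ p2, p2⊥
    [Ax]  ⊢ p2, p2⊥

Result: YES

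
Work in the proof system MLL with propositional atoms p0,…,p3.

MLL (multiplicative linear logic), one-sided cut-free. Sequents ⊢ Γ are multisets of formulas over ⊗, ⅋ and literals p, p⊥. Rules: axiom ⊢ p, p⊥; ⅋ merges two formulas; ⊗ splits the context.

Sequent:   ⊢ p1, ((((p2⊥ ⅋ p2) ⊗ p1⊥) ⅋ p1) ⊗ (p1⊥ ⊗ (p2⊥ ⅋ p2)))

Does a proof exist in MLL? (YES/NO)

Proof tree:
[⊗]  ⊢ p1, ((((p2⊥ ⅋ p2) ⊗ p1⊥) ⅋ p1) ⊗ (p1⊥ ⊗ (p2⊥ ⅋ p2)))
  [⅋]  ⊢ (((p2⊥ ⅋ p2) ⊗ p1⊥) ⅋ p1)
    [⊗]  ⊢ p1, ((p2⊥ ⅋ p2) ⊗ p1⊥)
      [⅋]  ⊢ (p2⊥ ⅋ p2)
        [Ax]  ⊢ p2, p2⊥
      [Ax]  ⊢ p1, p1⊥
  [⊗]  ⊢ p1, (p1⊥ ⊗ (p2⊥ ⅋ p2))
    [Ax]  ⊢ p1, p1⊥
    [⅋]  ⊢ (p2⊥ ⅋ p2)
      [Ax]  ⊢ p2, p2⊥

Result: YES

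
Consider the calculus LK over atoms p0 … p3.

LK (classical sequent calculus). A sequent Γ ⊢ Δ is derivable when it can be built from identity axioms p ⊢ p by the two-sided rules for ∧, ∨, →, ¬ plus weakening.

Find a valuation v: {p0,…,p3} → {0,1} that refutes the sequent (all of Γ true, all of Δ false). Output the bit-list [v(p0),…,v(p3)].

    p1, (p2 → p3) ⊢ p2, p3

Enumerate valuations to refute Γ ⊢ Δ:
  v=0000: Γ:[p1=F, (p2 → p3)=T] Δ:[p2=F, p3=F] refutes=False
  v=0001: Γ:[p1=F, (p2 → p3)=T] Δ:[p2=F, p3=T] refutes=False
  v=0010: Γ:[p1=F, (p2 → p3)=F] Δ:[p2=T, p3=F] refutes=False
  v=0011: Γ:[p1=F, (p2 → p3)=T] Δ:[p2=T, p3=T] refutes=False
  v=0100: Γ:[p1=T, (p2 → p3)=T] Δ:[p2=F, p3=F] refutes=True  ← countermodel

Result: [0, 1, 0, 0]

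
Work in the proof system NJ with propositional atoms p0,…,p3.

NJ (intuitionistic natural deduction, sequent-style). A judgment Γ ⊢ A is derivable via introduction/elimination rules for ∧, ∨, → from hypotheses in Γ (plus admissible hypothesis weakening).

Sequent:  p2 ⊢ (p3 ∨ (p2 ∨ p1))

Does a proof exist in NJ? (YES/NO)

Derivation (root first):
[∨I₂] p2 ⊢ (p3 ∨ (p2 ∨ p1))
  [∨I₁] p2 ⊢ (p2 ∨ p1)
    [Ax] p2 ⊢ p2

Result: YES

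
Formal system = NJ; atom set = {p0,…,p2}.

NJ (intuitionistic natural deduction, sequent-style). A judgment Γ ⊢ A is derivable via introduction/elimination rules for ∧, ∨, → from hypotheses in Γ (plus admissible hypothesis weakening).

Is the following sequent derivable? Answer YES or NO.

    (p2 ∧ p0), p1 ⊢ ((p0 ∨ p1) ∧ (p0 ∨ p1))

Proof tree:
[∧I] (p2 ∧ p0), p1 ⊢ ((p0 ∨ p1) ∧ (p0 ∨ p1))
  [∨I₂] p1, (p2 ∧ p0) ⊢ (p0 ∨ p1)
    [Wk] p1, (p2 ∧ p0) ⊢ p1
      [Ax] p1 ⊢ p1
  [∨I₂] p1, (p2 ∧ p0) ⊢ (p0 ∨ p1)
    [Wk] p1, (p2 ∧ p0) ⊢ p1
      [Ax] p1 ⊢ p1

Result: YES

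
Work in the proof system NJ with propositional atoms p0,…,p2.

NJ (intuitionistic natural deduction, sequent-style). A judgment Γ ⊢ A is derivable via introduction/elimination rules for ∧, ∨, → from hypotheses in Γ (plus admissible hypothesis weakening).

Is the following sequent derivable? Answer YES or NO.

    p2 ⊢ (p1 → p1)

Derivation trace:
[Wk] p2 ⊢ (p1 → p1)
  [→I]  ⊢ (p1 → p1)
    [Ax] p1 ⊢ p1

Result: YES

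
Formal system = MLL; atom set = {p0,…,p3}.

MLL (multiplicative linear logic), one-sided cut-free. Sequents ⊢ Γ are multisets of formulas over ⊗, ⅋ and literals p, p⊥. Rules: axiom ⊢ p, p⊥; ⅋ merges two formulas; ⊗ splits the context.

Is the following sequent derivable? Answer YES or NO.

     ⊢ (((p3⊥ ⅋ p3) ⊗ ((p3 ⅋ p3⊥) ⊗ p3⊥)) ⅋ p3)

Derivation trace:
[⅋]  ⊢ (((p3⊥ ⅋ p3) ⊗ ((p3 ⅋ p3⊥) ⊗ p3⊥)) ⅋ p3)
  [⊗]  ⊢ p3, ((p3⊥ ⅋ p3) ⊗ ((p3 ⅋ p3⊥) ⊗ p3⊥))
    [⅋]  ⊢ (p3⊥ ⅋ p3)
      [Ax]  ⊢ p3, p3⊥
    [⊗]  ⊢ p3, ((p3 ⅋ p3⊥) ⊗ p3⊥)
      [⅋]  ⊢ (p3 ⅋ p3⊥)
        [Ax]  ⊢ p3, p3⊥
      [Ax]  ⊢ p3, p3⊥

Result: YES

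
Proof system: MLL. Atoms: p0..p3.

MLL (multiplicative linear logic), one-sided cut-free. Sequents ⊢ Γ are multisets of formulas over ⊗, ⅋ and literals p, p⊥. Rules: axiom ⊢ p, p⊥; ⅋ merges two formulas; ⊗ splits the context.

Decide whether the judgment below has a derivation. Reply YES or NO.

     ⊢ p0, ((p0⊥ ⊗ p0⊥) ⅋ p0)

Derivation trace:
[⅋]  ⊢ p0, ((p0⊥ ⊗ p0⊥) ⅋ p0)
  [⊗]  ⊢ p0, p0, (p0⊥ ⊗ p0⊥)
    [Ax]  ⊢ p0, p0⊥
    [Ax]  ⊢ p0, p0⊥

Result: YES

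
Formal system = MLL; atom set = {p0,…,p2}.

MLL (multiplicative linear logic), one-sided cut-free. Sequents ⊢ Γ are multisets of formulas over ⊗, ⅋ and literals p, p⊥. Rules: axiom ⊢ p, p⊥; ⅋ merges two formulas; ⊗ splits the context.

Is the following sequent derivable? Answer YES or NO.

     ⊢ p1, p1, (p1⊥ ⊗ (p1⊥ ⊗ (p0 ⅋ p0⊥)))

Derivation trace:
[⊗]  ⊢ p1, p1, (p1⊥ ⊗ (p1⊥ ⊗ (p0 ⅋ p0⊥)))
  [Ax]  ⊢ p1, p1⊥
  [⊗]  ⊢ p1, (p1⊥ ⊗ (p0 ⅋ p0⊥))
    [Ax]  ⊢ p1, p1⊥
    [⅋]  ⊢ (p0 ⅋ p0⊥)
      [Ax]  ⊢ p0, p0⊥

Result: YES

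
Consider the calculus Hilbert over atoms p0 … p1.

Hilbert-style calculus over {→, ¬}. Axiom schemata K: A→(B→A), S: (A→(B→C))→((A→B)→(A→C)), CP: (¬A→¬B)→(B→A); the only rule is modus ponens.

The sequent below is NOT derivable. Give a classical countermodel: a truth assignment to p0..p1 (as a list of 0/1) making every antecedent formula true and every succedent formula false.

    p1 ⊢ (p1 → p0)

Truth-table refutation:
  v=00: Γ:[p1=F] Δ:[(p1 → p0)=T] refutes=False
  v=01: Γ:[p1=T] Δ:[(p1 → p0)=F] refutes=True  ← countermodel

Result: [0, 1]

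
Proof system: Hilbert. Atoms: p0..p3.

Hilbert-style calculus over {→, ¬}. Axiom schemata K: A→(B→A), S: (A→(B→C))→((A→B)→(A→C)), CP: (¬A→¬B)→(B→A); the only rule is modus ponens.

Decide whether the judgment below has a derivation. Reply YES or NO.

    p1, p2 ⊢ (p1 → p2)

Proof tree:
[MP] p1, p2 ⊢ (p1 → p2)
  [K]  ⊢ (p2 → (p1 → p2))
  [MP] p1, p2 ⊢ p2
    [MP] p2 ⊢ (p1 → p2)
      [K]  ⊢ (p2 → (p1 → p2))
      [Hyp] p2 ⊢ p2
    [Hyp] p1 ⊢ p1

Result: YES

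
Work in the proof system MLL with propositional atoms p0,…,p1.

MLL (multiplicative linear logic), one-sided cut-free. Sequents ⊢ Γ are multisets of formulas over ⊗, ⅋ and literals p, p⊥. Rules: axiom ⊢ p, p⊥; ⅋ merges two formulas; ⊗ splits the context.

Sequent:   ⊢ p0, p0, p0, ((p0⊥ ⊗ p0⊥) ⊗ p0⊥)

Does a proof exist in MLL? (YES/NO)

Proof tree:
[⊗]  ⊢ p0, p0, p0, ((p0⊥ ⊗ p0⊥) ⊗ p0⊥)
  [⊗]  ⊢ p0, p0, (p0⊥ ⊗ p0⊥)
    [Ax]  ⊢ p0, p0⊥
    [Ax]  ⊢ p0, p0⊥
  [Ax]  ⊢ p0, p0⊥

Result: YES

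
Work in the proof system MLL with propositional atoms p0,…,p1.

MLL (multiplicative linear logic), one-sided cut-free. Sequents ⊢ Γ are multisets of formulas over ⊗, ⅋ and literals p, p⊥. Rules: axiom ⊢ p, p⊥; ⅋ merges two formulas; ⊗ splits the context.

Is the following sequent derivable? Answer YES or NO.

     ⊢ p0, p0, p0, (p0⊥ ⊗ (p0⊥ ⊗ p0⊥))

Proof tree:
[⊗]  ⊢ p0, p0, p0, (p0⊥ ⊗ (p0⊥ ⊗ p0⊥))
  [Ax]  ⊢ p0, p0⊥
  [⊗]  ⊢ p0, p0, (p0⊥ ⊗ p0⊥)
    [Ax]  ⊢ p0, p0⊥
    [Ax]  ⊢ p0, p0⊥

Result: YES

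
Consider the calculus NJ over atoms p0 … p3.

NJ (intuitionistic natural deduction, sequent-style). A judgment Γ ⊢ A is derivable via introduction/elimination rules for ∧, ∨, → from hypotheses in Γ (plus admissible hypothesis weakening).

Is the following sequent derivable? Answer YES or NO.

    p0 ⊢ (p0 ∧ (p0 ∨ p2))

Proof tree:
[∧I] p0 ⊢ (p0 ∧ (p0 ∨ p2))
  [Ax] p0 ⊢ p0
  [∨I₁] p0 ⊢ (p0 ∨ p2)
    [Ax] p0 ⊢ p0

Result: YES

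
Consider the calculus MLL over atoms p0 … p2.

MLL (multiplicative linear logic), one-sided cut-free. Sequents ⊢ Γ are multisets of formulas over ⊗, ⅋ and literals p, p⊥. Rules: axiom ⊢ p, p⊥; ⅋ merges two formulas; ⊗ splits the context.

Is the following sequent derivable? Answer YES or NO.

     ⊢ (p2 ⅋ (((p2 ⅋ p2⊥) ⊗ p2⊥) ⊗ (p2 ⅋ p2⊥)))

Proof tree:
[⅋]  ⊢ (p2 ⅋ (((p2 ⅋ p2⊥) ⊗ p2⊥) ⊗ (p2 ⅋ p2⊥)))
  [⊗]  ⊢ p2, (((p2 ⅋ p2⊥) ⊗ p2⊥) ⊗ (p2 ⅋ p2⊥))
    [⊗]  ⊢ p2, ((p2 ⅋ p2⊥) ⊗ p2⊥)
      [⅋]  ⊢ (p2 ⅋ p2⊥)
        [Ax]  ⊢ p2, p2⊥
      [Ax]  ⊢ p2, p2⊥
    [⅋]  ⊢ (p2 ⅋ p2⊥)
      [Ax]  ⊢ p2, p2⊥

Result: YES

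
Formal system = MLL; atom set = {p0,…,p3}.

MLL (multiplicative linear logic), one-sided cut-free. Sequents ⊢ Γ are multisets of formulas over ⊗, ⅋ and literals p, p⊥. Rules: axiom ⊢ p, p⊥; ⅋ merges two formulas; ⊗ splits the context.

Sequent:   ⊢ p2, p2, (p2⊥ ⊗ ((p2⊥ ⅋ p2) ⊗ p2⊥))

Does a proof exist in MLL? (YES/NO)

Derivation trace:
[⊗]  ⊢ p2, p2, (p2⊥ ⊗ ((p2⊥ ⅋ p2) ⊗ p2⊥))
  [Ax]  ⊢ p2, p2⊥
  [⊗]  ⊢ p2, ((p2⊥ ⅋ p2) ⊗ p2⊥)
    [⅋]  ⊢ (p2⊥ ⅋ p2)
      [Ax]  ⊢ p2, p2⊥
    [Ax]  ⊢ p2, p2⊥

Result: YES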